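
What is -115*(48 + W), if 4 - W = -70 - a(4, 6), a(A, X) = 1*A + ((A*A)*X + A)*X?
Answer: -83490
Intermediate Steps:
a(A, X) = A + X*(A + X*A²) (a(A, X) = A + (A²*X + A)*X = A + (X*A² + A)*X = A + (A + X*A²)*X = A + X*(A + X*A²))
W = 678 (W = 4 - (-70 - 4*(1 + 6 + 4*6²)) = 4 - (-70 - 4*(1 + 6 + 4*36)) = 4 - (-70 - 4*(1 + 6 + 144)) = 4 - (-70 - 4*151) = 4 - (-70 - 1*604) = 4 - (-70 - 604) = 4 - 1*(-674) = 4 + 674 = 678)
-115*(48 + W) = -115*(48 + 678) = -115*726 = -83490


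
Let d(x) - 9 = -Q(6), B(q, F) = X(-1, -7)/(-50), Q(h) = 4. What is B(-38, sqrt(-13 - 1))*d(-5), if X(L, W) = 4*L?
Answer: 2/5 ≈ 0.40000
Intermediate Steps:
B(q, F) = 2/25 (B(q, F) = (4*(-1))/(-50) = -4*(-1/50) = 2/25)
d(x) = 5 (d(x) = 9 - 1*4 = 9 - 4 = 5)
B(-38, sqrt(-13 - 1))*d(-5) = (2/25)*5 = 2/5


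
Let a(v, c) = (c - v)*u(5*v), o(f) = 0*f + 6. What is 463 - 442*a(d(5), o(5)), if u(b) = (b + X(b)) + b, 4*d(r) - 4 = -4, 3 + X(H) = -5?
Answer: 21679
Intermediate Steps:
X(H) = -8 (X(H) = -3 - 5 = -8)
d(r) = 0 (d(r) = 1 + (¼)*(-4) = 1 - 1 = 0)
o(f) = 6 (o(f) = 0 + 6 = 6)
u(b) = -8 + 2*b (u(b) = (b - 8) + b = (-8 + b) + b = -8 + 2*b)
a(v, c) = (-8 + 10*v)*(c - v) (a(v, c) = (c - v)*(-8 + 2*(5*v)) = (c - v)*(-8 + 10*v) = (-8 + 10*v)*(c - v))
463 - 442*a(d(5), o(5)) = 463 - 884*(-4 + 5*0)*(6 - 1*0) = 463 - 884*(-4 + 0)*(6 + 0) = 463 - 884*(-4)*6 = 463 - 442*(-48) = 463 + 21216 = 21679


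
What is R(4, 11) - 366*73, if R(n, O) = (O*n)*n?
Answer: -26542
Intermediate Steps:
R(n, O) = O*n**2
R(4, 11) - 366*73 = 11*4**2 - 366*73 = 11*16 - 26718 = 176 - 26718 = -26542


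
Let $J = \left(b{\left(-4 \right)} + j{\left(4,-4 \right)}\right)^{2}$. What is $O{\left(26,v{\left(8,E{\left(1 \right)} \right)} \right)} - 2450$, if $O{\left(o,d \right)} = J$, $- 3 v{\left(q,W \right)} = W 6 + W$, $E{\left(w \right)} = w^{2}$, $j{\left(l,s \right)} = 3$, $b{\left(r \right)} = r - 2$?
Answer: $-2441$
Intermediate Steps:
$b{\left(r \right)} = -2 + r$
$v{\left(q,W \right)} = - \frac{7 W}{3}$ ($v{\left(q,W \right)} = - \frac{W 6 + W}{3} = - \frac{6 W + W}{3} = - \frac{7 W}{3}$)
$J = 9$ ($J = \left(\left(-2 - 4\right) + 3\right)^{2} = \left(-6 + 3\right)^{2} = \left(-3\right)^{2} = 9$)
$O{\left(o,d \right)} = 9$
$O{\left(26,v{\left(8,E{\left(1 \right)} \right)} \right)} - 2450 = 9 - 2450 = -2441$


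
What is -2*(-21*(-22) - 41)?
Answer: -842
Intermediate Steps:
-2*(-21*(-22) - 41) = -2*(462 - 41) = -2*421 = -842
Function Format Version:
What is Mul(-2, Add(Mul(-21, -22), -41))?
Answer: -842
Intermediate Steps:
Mul(-2, Add(Mul(-21, -22), -41)) = Mul(-2, Add(462, -41)) = Mul(-2, 421) = -842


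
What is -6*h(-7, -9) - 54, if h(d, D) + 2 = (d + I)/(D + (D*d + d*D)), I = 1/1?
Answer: -542/13 ≈ -41.692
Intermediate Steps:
I = 1
h(d, D) = -2 + (1 + d)/(D + 2*D*d) (h(d, D) = -2 + (d + 1)/(D + (D*d + d*D)) = -2 + (1 + d)/(D + (D*d + D*d)) = -2 + (1 + d)/(D + 2*D*d))
-6*h(-7, -9) - 54 = -6*(1 - 7 - 2*(-9) - 4*(-9)*(-7))/((-9)*(1 + 2*(-7))) - 54 = -(-2)*(1 - 7 + 18 - 252)/(3*(1 - 14)) - 54 = -(-2)*(-240)/(3*(-13)) - 54 = -(-2)*(-1)*(-240)/(3*13) - 54 = -6*(-80/39) - 54 = 160/13 - 54 = -542/13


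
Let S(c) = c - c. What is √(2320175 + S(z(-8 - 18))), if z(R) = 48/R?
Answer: 55*√767 ≈ 1523.2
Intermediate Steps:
S(c) = 0
√(2320175 + S(z(-8 - 18))) = √(2320175 + 0) = √2320175 = 55*√767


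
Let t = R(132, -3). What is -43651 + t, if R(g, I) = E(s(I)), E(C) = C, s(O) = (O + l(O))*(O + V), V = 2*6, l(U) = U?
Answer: -43705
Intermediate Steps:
V = 12
s(O) = 2*O*(12 + O) (s(O) = (O + O)*(O + 12) = (2*O)*(12 + O) = 2*O*(12 + O))
R(g, I) = 2*I*(12 + I)
t = -54 (t = 2*(-3)*(12 - 3) = 2*(-3)*9 = -54)
-43651 + t = -43651 - 54 = -43705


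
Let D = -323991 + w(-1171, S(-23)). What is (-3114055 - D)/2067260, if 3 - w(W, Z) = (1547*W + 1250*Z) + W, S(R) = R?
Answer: -926305/413452 ≈ -2.2404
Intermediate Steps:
w(W, Z) = 3 - 1548*W - 1250*Z (w(W, Z) = 3 - ((1547*W + 1250*Z) + W) = 3 - ((1250*Z + 1547*W) + W) = 3 - (1250*Z + 1548*W) = 3 + (-1548*W - 1250*Z) = 3 - 1548*W - 1250*Z)
D = 1517470 (D = -323991 + (3 - 1548*(-1171) - 1250*(-23)) = -323991 + (3 + 1812708 + 28750) = -323991 + 1841461 = 1517470)
(-3114055 - D)/2067260 = (-3114055 - 1*1517470)/2067260 = (-3114055 - 1517470)*(1/2067260) = -4631525*1/2067260 = -926305/413452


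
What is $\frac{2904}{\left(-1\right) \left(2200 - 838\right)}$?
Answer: $- \frac{484}{227} \approx -2.1322$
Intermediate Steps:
$\frac{2904}{\left(-1\right) \left(2200 - 838\right)} = \frac{2904}{\left(-1\right) 1362} = \frac{2904}{-1362} = 2904 \left(- \frac{1}{1362}\right) = - \frac{484}{227}$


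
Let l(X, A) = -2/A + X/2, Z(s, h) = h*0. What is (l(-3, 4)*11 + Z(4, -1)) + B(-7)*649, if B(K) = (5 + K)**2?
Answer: 2574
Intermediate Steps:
Z(s, h) = 0
l(X, A) = X/2 - 2/A (l(X, A) = -2/A + X*(1/2) = -2/A + X/2 = X/2 - 2/A)
(l(-3, 4)*11 + Z(4, -1)) + B(-7)*649 = (((1/2)*(-3) - 2/4)*11 + 0) + (5 - 7)**2*649 = ((-3/2 - 2*1/4)*11 + 0) + (-2)**2*649 = ((-3/2 - 1/2)*11 + 0) + 4*649 = (-2*11 + 0) + 2596 = (-22 + 0) + 2596 = -22 + 2596 = 2574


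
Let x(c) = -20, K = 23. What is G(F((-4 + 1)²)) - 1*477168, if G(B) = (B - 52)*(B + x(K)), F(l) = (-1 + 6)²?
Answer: -477303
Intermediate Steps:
F(l) = 25 (F(l) = 5² = 25)
G(B) = (-52 + B)*(-20 + B) (G(B) = (B - 52)*(B - 20) = (-52 + B)*(-20 + B))
G(F((-4 + 1)²)) - 1*477168 = (1040 + 25² - 72*25) - 1*477168 = (1040 + 625 - 1800) - 477168 = -135 - 477168 = -477303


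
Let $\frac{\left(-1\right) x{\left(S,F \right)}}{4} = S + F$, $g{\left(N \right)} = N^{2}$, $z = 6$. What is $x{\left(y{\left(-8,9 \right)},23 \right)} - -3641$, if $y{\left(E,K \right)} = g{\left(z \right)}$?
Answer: $3405$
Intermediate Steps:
$y{\left(E,K \right)} = 36$ ($y{\left(E,K \right)} = 6^{2} = 36$)
$x{\left(S,F \right)} = - 4 F - 4 S$ ($x{\left(S,F \right)} = - 4 \left(S + F\right) = - 4 \left(F + S\right) = - 4 F - 4 S$)
$x{\left(y{\left(-8,9 \right)},23 \right)} - -3641 = \left(\left(-4\right) 23 - 144\right) - -3641 = \left(-92 - 144\right) + 3641 = -236 + 3641 = 3405$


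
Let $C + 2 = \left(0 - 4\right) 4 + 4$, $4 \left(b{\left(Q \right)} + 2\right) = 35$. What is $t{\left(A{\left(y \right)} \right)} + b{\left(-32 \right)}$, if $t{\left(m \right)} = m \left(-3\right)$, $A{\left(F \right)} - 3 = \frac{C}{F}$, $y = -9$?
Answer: $- \frac{83}{12} \approx -6.9167$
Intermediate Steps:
$b{\left(Q \right)} = \frac{27}{4}$ ($b{\left(Q \right)} = -2 + \frac{1}{4} \cdot 35 = -2 + \frac{35}{4} = \frac{27}{4}$)
$C = -14$ ($C = -2 + \left(\left(0 - 4\right) 4 + 4\right) = -2 + \left(\left(-4\right) 4 + 4\right) = -2 + \left(-16 + 4\right) = -2 - 12 = -14$)
$A{\left(F \right)} = 3 - \frac{14}{F}$
$t{\left(m \right)} = - 3 m$
$t{\left(A{\left(y \right)} \right)} + b{\left(-32 \right)} = - 3 \left(3 - \frac{14}{-9}\right) + \frac{27}{4} = - 3 \left(3 - - \frac{14}{9}\right) + \frac{27}{4} = - 3 \left(3 + \frac{14}{9}\right) + \frac{27}{4} = \left(-3\right) \frac{41}{9} + \frac{27}{4} = - \frac{41}{3} + \frac{27}{4} = - \frac{83}{12}$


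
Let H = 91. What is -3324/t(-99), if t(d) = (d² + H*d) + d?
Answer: -1108/231 ≈ -4.7965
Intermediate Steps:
t(d) = d² + 92*d (t(d) = (d² + 91*d) + d = d² + 92*d)
-3324/t(-99) = -3324*(-1/(99*(92 - 99))) = -3324/((-99*(-7))) = -3324/693 = -3324*1/693 = -1108/231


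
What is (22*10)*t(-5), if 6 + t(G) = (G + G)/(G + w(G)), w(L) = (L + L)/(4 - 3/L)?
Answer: -3040/3 ≈ -1013.3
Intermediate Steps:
w(L) = 2*L/(4 - 3/L) (w(L) = (2*L)/(4 - 3/L) = 2*L/(4 - 3/L))
t(G) = -6 + 2*G/(G + 2*G²/(-3 + 4*G)) (t(G) = -6 + (G + G)/(G + 2*G²/(-3 + 4*G)) = -6 + (2*G)/(G + 2*G²/(-3 + 4*G)) = -6 + 2*G/(G + 2*G²/(-3 + 4*G)))
(22*10)*t(-5) = (22*10)*(4*(3 - 7*(-5))/(3*(-1 + 2*(-5)))) = 220*(4*(3 + 35)/(3*(-1 - 10))) = 220*((4/3)*38/(-11)) = 220*((4/3)*(-1/11)*38) = 220*(-152/33) = -3040/3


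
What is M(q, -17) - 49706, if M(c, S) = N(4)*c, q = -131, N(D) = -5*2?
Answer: -48396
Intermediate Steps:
N(D) = -10
M(c, S) = -10*c
M(q, -17) - 49706 = -10*(-131) - 49706 = 1310 - 49706 = -48396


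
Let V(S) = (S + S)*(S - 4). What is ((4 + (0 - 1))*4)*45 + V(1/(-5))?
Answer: 13542/25 ≈ 541.68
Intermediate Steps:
V(S) = 2*S*(-4 + S) (V(S) = (2*S)*(-4 + S) = 2*S*(-4 + S))
((4 + (0 - 1))*4)*45 + V(1/(-5)) = ((4 + (0 - 1))*4)*45 + 2*(-4 + 1/(-5))/(-5) = ((4 - 1)*4)*45 + 2*(-⅕)*(-4 - ⅕) = (3*4)*45 + 2*(-⅕)*(-21/5) = 12*45 + 42/25 = 540 + 42/25 = 13542/25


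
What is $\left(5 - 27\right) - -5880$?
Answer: $5858$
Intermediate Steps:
$\left(5 - 27\right) - -5880 = \left(5 - 27\right) + 5880 = -22 + 5880 = 5858$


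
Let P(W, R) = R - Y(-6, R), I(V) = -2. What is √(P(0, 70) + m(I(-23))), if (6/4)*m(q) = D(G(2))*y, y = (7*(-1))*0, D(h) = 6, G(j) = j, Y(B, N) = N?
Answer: 0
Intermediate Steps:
y = 0 (y = -7*0 = 0)
m(q) = 0 (m(q) = 2*(6*0)/3 = (⅔)*0 = 0)
P(W, R) = 0 (P(W, R) = R - R = 0)
√(P(0, 70) + m(I(-23))) = √(0 + 0) = √0 = 0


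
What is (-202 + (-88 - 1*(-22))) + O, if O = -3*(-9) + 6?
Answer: -235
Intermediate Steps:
O = 33 (O = 27 + 6 = 33)
(-202 + (-88 - 1*(-22))) + O = (-202 + (-88 - 1*(-22))) + 33 = (-202 + (-88 + 22)) + 33 = (-202 - 66) + 33 = -268 + 33 = -235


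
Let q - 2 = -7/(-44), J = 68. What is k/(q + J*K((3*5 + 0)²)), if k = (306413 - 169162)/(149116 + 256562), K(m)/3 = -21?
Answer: -3019522/38215070439 ≈ -7.9014e-5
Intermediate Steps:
q = 95/44 (q = 2 - 7/(-44) = 2 - 7*(-1/44) = 2 + 7/44 = 95/44 ≈ 2.1591)
K(m) = -63 (K(m) = 3*(-21) = -63)
k = 137251/405678 ≈ 0.33833
k/(q + J*K((3*5 + 0)²)) = 137251/(405678*(95/44 + 68*(-63))) = 137251/(405678*(95/44 - 4284)) = 137251/(405678*(-188401/44)) = (137251/405678)*(-44/188401) = -3019522/38215070439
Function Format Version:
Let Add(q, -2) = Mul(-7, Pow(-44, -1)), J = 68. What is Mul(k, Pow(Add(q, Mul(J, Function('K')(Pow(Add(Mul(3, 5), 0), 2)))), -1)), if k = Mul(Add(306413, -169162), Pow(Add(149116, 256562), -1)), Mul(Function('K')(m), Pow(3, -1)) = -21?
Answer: Rational(-3019522, 38215070439) ≈ -7.9014e-5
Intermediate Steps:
q = Rational(95, 44) (q = Add(2, Mul(-7, Pow(-44, -1))) = Add(2, Mul(-7, Rational(-1, 44))) = Add(2, Rational(7, 44)) = Rational(95, 44) ≈ 2.1591)
Function('K')(m) = -63 (Function('K')(m) = Mul(3, -21) = -63)
k = Rational(137251, 405678) (k = Mul(137251, Pow(405678, -1)) = Mul(137251, Rational(1, 405678)) = Rational(137251, 405678) ≈ 0.33833)
Mul(k, Pow(Add(q, Mul(J, Function('K')(Pow(Add(Mul(3, 5), 0), 2)))), -1)) = Mul(Rational(137251, 405678), Pow(Add(Rational(95, 44), Mul(68, -63)), -1)) = Mul(Rational(137251, 405678), Pow(Add(Rational(95, 44), -4284), -1)) = Mul(Rational(137251, 405678), Pow(Rational(-188401, 44), -1)) = Mul(Rational(137251, 405678), Rational(-44, 188401)) = Rational(-3019522, 38215070439)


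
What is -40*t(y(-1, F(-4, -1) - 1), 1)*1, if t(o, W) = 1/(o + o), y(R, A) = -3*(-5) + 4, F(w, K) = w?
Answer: -20/19 ≈ -1.0526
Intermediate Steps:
y(R, A) = 19 (y(R, A) = 15 + 4 = 19)
t(o, W) = 1/(2*o)
-40*t(y(-1, F(-4, -1) - 1), 1)*1 = -20/19*1 = -20/19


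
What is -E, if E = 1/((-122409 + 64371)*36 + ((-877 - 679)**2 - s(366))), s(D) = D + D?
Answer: -1/331036 ≈ -3.0208e-6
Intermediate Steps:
s(D) = 2*D
E = 1/331036 (E = 1/((-122409 + 64371)*36 + ((-877 - 679)**2 - 2*366)) = 1/(-58038*36 + ((-1556)**2 - 1*732)) = 1/(-2089368 + (2421136 - 732)) = 1/(-2089368 + 2420404) = 1/331036 ≈ 3.0208e-6)
-E = -1*1/331036 = -1/331036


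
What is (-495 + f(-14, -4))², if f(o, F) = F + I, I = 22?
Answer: 227529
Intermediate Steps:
f(o, F) = 22 + F (f(o, F) = F + 22 = 22 + F)
(-495 + f(-14, -4))² = (-495 + (22 - 4))² = (-495 + 18)² = (-477)² = 227529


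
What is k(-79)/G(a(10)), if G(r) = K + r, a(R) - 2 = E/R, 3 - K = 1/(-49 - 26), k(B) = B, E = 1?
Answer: -11850/767 ≈ -15.450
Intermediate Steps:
K = 226/75 (K = 3 - 1/(-49 - 26) = 3 - 1/(-75) = 3 - 1*(-1/75) = 3 + 1/75 = 226/75 ≈ 3.0133)
a(R) = 2 + 1/R
G(r) = 226/75 + r
k(-79)/G(a(10)) = -79/(226/75 + (2 + 1/10)) = -79/(226/75 + (2 + ⅒)) = -79/(226/75 + 21/10) = -79/767/150 = -79*150/767 = -11850/767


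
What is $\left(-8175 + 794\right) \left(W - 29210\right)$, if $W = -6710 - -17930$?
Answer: $132784190$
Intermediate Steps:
$W = 11220$ ($W = -6710 + 17930 = 11220$)
$\left(-8175 + 794\right) \left(W - 29210\right) = \left(-8175 + 794\right) \left(11220 - 29210\right) = \left(-7381\right) \left(-17990\right) = 132784190$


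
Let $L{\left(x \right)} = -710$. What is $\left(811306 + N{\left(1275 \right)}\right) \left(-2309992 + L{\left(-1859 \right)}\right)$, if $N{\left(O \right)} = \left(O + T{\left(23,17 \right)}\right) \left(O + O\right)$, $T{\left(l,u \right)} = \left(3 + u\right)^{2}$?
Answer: $-11744272314312$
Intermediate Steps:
$N{\left(O \right)} = 2 O \left(400 + O\right)$ ($N{\left(O \right)} = \left(O + \left(3 + 17\right)^{2}\right) \left(O + O\right) = \left(O + 20^{2}\right) 2 O = \left(O + 400\right) 2 O = \left(400 + O\right) 2 O = 2 O \left(400 + O\right)$)
$\left(811306 + N{\left(1275 \right)}\right) \left(-2309992 + L{\left(-1859 \right)}\right) = \left(811306 + 2 \cdot 1275 \left(400 + 1275\right)\right) \left(-2309992 - 710\right) = \left(811306 + 2 \cdot 1275 \cdot 1675\right) \left(-2310702\right) = \left(811306 + 4271250\right) \left(-2310702\right) = 5082556 \left(-2310702\right) = -11744272314312$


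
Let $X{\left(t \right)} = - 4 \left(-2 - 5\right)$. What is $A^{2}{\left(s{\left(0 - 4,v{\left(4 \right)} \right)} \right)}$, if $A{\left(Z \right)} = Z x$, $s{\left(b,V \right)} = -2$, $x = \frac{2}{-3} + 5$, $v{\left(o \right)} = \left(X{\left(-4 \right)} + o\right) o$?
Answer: $\frac{676}{9} \approx 75.111$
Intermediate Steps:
$X{\left(t \right)} = 28$ ($X{\left(t \right)} = \left(-4\right) \left(-7\right) = 28$)
$v{\left(o \right)} = o \left(28 + o\right)$ ($v{\left(o \right)} = \left(28 + o\right) o = o \left(28 + o\right)$)
$x = \frac{13}{3}$ ($x = 2 \left(- \frac{1}{3}\right) + 5 = - \frac{2}{3} + 5 = \frac{13}{3} \approx 4.3333$)
$A{\left(Z \right)} = \frac{13 Z}{3}$ ($A{\left(Z \right)} = Z \frac{13}{3} = \frac{13 Z}{3}$)
$A^{2}{\left(s{\left(0 - 4,v{\left(4 \right)} \right)} \right)} = \left(\frac{13}{3} \left(-2\right)\right)^{2} = \left(- \frac{26}{3}\right)^{2} = \frac{676}{9}$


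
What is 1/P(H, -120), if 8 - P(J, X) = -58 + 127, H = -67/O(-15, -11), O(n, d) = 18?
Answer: -1/61 ≈ -0.016393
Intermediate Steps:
H = -67/18 ≈ -3.7222
P(J, X) = -61 (P(J, X) = 8 - (-58 + 127) = 8 - 1*69 = 8 - 69 = -61)
1/P(H, -120) = 1/(-61) = -1/61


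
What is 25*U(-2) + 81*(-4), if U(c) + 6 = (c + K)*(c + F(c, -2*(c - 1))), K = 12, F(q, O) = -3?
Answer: -1724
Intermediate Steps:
U(c) = -6 + (-3 + c)*(12 + c) (U(c) = -6 + (c + 12)*(c - 3) = -6 + (12 + c)*(-3 + c) = -6 + (-3 + c)*(12 + c))
25*U(-2) + 81*(-4) = 25*(-42 + (-2)² + 9*(-2)) + 81*(-4) = 25*(-42 + 4 - 18) - 324 = 25*(-56) - 324 = -1400 - 324 = -1724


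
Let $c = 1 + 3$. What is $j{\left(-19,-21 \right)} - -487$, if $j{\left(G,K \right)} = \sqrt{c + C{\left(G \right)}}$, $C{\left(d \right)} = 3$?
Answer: $487 + \sqrt{7} \approx 489.65$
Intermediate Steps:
$c = 4$
$j{\left(G,K \right)} = \sqrt{7}$ ($j{\left(G,K \right)} = \sqrt{4 + 3} = \sqrt{7}$)
$j{\left(-19,-21 \right)} - -487 = \sqrt{7} - -487 = \sqrt{7} + 487 = 487 + \sqrt{7}$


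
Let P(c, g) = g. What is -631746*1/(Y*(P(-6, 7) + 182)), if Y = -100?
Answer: 11699/350 ≈ 33.426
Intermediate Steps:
-631746*1/(Y*(P(-6, 7) + 182)) = -631746*(-1/(100*(7 + 182))) = -631746/(189*(-100)) = -631746/(-18900) = -631746*(-1/18900) = 11699/350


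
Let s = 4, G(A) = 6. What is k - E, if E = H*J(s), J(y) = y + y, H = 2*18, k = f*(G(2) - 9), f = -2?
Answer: -282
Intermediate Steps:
k = 6 (k = -2*(6 - 9) = -2*(-3) = 6)
H = 36
J(y) = 2*y
E = 288 (E = 36*(2*4) = 36*8 = 288)
k - E = 6 - 1*288 = 6 - 288 = -282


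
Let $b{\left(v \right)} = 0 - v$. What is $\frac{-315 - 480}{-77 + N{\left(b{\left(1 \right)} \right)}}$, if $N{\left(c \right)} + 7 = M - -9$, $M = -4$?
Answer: $\frac{795}{79} \approx 10.063$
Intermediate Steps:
$b{\left(v \right)} = - v$
$N{\left(c \right)} = -2$ ($N{\left(c \right)} = -7 - -5 = -7 + \left(-4 + 9\right) = -7 + 5 = -2$)
$\frac{-315 - 480}{-77 + N{\left(b{\left(1 \right)} \right)}} = \frac{-315 - 480}{-77 - 2} = - \frac{795}{-79} = \left(-795\right) \left(- \frac{1}{79}\right) = \frac{795}{79}$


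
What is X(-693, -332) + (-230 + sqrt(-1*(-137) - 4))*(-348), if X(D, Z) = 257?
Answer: 80297 - 348*sqrt(133) ≈ 76284.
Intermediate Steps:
X(-693, -332) + (-230 + sqrt(-1*(-137) - 4))*(-348) = 257 + (-230 + sqrt(-1*(-137) - 4))*(-348) = 257 + (-230 + sqrt(137 - 4))*(-348) = 257 + (-230 + sqrt(133))*(-348) = 257 + (80040 - 348*sqrt(133)) = 80297 - 348*sqrt(133)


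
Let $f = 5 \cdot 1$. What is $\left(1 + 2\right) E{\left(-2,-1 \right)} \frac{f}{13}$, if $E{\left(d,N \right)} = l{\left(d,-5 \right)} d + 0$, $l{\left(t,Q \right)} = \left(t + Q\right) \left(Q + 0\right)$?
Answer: $- \frac{1050}{13} \approx -80.769$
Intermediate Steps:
$l{\left(t,Q \right)} = Q \left(Q + t\right)$ ($l{\left(t,Q \right)} = \left(Q + t\right) Q = Q \left(Q + t\right)$)
$f = 5$
$E{\left(d,N \right)} = d \left(25 - 5 d\right)$ ($E{\left(d,N \right)} = - 5 \left(-5 + d\right) d + 0 = \left(25 - 5 d\right) d + 0 = d \left(25 - 5 d\right) + 0 = d \left(25 - 5 d\right)$)
$\left(1 + 2\right) E{\left(-2,-1 \right)} \frac{f}{13} = \left(1 + 2\right) 5 \left(-2\right) \left(5 - -2\right) \frac{5}{13} = 3 \cdot 5 \left(-2\right) \left(5 + 2\right) 5 \cdot \frac{1}{13} = 3 \cdot 5 \left(-2\right) 7 \cdot \frac{5}{13} = 3 \left(-70\right) \frac{5}{13} = \left(-210\right) \frac{5}{13} = - \frac{1050}{13}$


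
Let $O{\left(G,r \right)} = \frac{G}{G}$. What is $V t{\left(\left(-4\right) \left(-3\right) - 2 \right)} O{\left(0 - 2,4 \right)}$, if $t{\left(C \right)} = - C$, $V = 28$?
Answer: $-280$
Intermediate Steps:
$O{\left(G,r \right)} = 1$
$V t{\left(\left(-4\right) \left(-3\right) - 2 \right)} O{\left(0 - 2,4 \right)} = 28 \left(- (\left(-4\right) \left(-3\right) - 2)\right) 1 = 28 \left(- (12 - 2)\right) 1 = 28 \left(\left(-1\right) 10\right) 1 = 28 \left(-10\right) 1 = \left(-280\right) 1 = -280$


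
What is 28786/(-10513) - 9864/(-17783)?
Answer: -408201206/186952679 ≈ -2.1834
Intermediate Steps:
28786/(-10513) - 9864/(-17783) = 28786*(-1/10513) - 9864*(-1/17783) = -28786/10513 + 9864/17783 = -408201206/186952679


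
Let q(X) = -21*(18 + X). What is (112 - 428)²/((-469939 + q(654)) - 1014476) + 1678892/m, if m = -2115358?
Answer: -1363548090266/1584960538833 ≈ -0.86030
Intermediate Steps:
q(X) = -378 - 21*X
(112 - 428)²/((-469939 + q(654)) - 1014476) + 1678892/m = (112 - 428)²/((-469939 + (-378 - 21*654)) - 1014476) + 1678892/(-2115358) = (-316)²/((-469939 + (-378 - 13734)) - 1014476) + 1678892*(-1/2115358) = 99856/((-469939 - 14112) - 1014476) - 839446/1057679 = 99856/(-484051 - 1014476) - 839446/1057679 = 99856/(-1498527) - 839446/1057679 = 99856*(-1/1498527) - 839446/1057679 = -99856/1498527 - 839446/1057679 = -1363548090266/1584960538833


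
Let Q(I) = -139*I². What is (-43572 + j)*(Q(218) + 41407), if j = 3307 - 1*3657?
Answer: 288322850538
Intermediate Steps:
j = -350 (j = 3307 - 3657 = -350)
(-43572 + j)*(Q(218) + 41407) = (-43572 - 350)*(-139*218² + 41407) = -43922*(-139*47524 + 41407) = -43922*(-6605836 + 41407) = -43922*(-6564429) = 288322850538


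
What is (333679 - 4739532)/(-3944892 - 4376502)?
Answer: 4405853/8321394 ≈ 0.52946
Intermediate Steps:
(333679 - 4739532)/(-3944892 - 4376502) = -4405853/(-8321394) = -4405853*(-1/8321394) = 4405853/8321394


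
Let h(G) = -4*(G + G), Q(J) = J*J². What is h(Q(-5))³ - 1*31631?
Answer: 999968369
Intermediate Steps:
Q(J) = J³
h(G) = -8*G
h(Q(-5))³ - 1*31631 = (-8*(-5)³)³ - 1*31631 = (-8*(-125))³ - 31631 = 1000³ - 31631 = 1000000000 - 31631 = 999968369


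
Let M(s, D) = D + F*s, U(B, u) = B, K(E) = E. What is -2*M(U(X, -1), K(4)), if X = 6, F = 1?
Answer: -20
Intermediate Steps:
M(s, D) = D + s (M(s, D) = D + 1*s = D + s)
-2*M(U(X, -1), K(4)) = -2*(4 + 6) = -2*10 = -20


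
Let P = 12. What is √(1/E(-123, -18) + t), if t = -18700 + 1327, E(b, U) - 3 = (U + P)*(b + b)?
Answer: I*√38002411014/1479 ≈ 131.81*I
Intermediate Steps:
E(b, U) = 3 + 2*b*(12 + U) (E(b, U) = 3 + (U + 12)*(b + b) = 3 + (12 + U)*(2*b) = 3 + 2*b*(12 + U))
t = -17373
√(1/E(-123, -18) + t) = √(1/(3 + 24*(-123) + 2*(-18)*(-123)) - 17373) = √(1/(3 - 2952 + 4428) - 17373) = √(1/1479 - 17373) = √(-25694666/1479) = I*√38002411014/1479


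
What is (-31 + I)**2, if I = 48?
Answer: 289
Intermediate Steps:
(-31 + I)**2 = (-31 + 48)**2 = 17**2 = 289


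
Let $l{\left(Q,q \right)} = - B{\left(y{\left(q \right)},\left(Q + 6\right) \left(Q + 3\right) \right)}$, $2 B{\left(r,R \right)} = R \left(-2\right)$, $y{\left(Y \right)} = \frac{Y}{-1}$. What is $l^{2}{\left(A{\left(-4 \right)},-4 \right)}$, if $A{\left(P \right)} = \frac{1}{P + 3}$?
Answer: $100$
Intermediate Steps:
$A{\left(P \right)} = \frac{1}{3 + P}$
$y{\left(Y \right)} = - Y$ ($y{\left(Y \right)} = Y \left(-1\right) = - Y$)
$B{\left(r,R \right)} = - R$ ($B{\left(r,R \right)} = \frac{R \left(-2\right)}{2} = \frac{\left(-2\right) R}{2} = - R$)
$l{\left(Q,q \right)} = \left(3 + Q\right) \left(6 + Q\right)$ ($l{\left(Q,q \right)} = - \left(-1\right) \left(Q + 6\right) \left(Q + 3\right) = - \left(-1\right) \left(6 + Q\right) \left(3 + Q\right) = - \left(-1\right) \left(3 + Q\right) \left(6 + Q\right) = \left(3 + Q\right) \left(6 + Q\right)$)
$l^{2}{\left(A{\left(-4 \right)},-4 \right)} = \left(18 + \left(\frac{1}{3 - 4}\right)^{2} + \frac{9}{3 - 4}\right)^{2} = \left(18 + \left(\frac{1}{-1}\right)^{2} + \frac{9}{-1}\right)^{2} = \left(18 + \left(-1\right)^{2} + 9 \left(-1\right)\right)^{2} = \left(18 + 1 - 9\right)^{2} = 10^{2} = 100$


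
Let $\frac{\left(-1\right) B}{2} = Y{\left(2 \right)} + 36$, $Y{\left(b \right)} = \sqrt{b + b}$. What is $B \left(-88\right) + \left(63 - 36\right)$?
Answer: $6715$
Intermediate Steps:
$Y{\left(b \right)} = \sqrt{2} \sqrt{b}$ ($Y{\left(b \right)} = \sqrt{2 b} = \sqrt{2} \sqrt{b}$)
$B = -76$ ($B = - 2 \left(\sqrt{2} \sqrt{2} + 36\right) = - 2 \left(2 + 36\right) = \left(-2\right) 38 = -76$)
$B \left(-88\right) + \left(63 - 36\right) = \left(-76\right) \left(-88\right) + \left(63 - 36\right) = 6688 + \left(63 - 36\right) = 6688 + 27 = 6715$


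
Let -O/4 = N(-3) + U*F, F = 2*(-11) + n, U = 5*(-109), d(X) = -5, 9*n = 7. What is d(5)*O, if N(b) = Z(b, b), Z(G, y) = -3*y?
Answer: 2083520/9 ≈ 2.3150e+5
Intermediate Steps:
n = 7/9 (n = (⅑)*7 = 7/9 ≈ 0.77778)
N(b) = -3*b
U = -545
F = -191/9 (F = 2*(-11) + 7/9 = -22 + 7/9 = -191/9 ≈ -21.222)
O = -416704/9 (O = -4*(-3*(-3) - 545*(-191/9)) = -4*(9 + 104095/9) = -4*104176/9 = -416704/9 ≈ -46300.)
d(5)*O = -5*(-416704/9) = 2083520/9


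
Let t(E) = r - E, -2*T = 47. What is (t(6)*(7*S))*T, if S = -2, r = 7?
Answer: 329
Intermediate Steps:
T = -47/2 (T = -½*47 = -47/2 ≈ -23.500)
t(E) = 7 - E
(t(6)*(7*S))*T = ((7 - 1*6)*(7*(-2)))*(-47/2) = ((7 - 6)*(-14))*(-47/2) = (1*(-14))*(-47/2) = -14*(-47/2) = 329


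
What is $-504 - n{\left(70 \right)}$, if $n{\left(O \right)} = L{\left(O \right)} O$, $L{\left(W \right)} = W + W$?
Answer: $-10304$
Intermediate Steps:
$L{\left(W \right)} = 2 W$
$n{\left(O \right)} = 2 O^{2}$ ($n{\left(O \right)} = 2 O O = 2 O^{2}$)
$-504 - n{\left(70 \right)} = -504 - 2 \cdot 70^{2} = -504 - 2 \cdot 4900 = -504 - 9800 = -10304$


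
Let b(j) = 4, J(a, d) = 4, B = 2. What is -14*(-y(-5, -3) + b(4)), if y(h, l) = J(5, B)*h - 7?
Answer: -434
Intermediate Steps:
y(h, l) = -7 + 4*h (y(h, l) = 4*h - 7 = -7 + 4*h)
-14*(-y(-5, -3) + b(4)) = -14*(-(-7 + 4*(-5)) + 4) = -14*(-(-7 - 20) + 4) = -14*(-1*(-27) + 4) = -14*(27 + 4) = -14*31 = -434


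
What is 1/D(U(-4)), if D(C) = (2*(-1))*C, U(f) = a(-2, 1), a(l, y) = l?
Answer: ¼ ≈ 0.25000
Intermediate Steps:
U(f) = -2
D(C) = -2*C
1/D(U(-4)) = 1/(-2*(-2)) = 1/4 = ¼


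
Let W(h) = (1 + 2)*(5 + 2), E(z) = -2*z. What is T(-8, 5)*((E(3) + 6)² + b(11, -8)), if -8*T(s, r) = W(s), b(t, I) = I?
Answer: 21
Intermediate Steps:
W(h) = 21 (W(h) = 3*7 = 21)
T(s, r) = -21/8 (T(s, r) = -⅛*21 = -21/8)
T(-8, 5)*((E(3) + 6)² + b(11, -8)) = -21*((-2*3 + 6)² - 8)/8 = -21*((-6 + 6)² - 8)/8 = -21*(0² - 8)/8 = -21*(0 - 8)/8 = -21/8*(-8) = 21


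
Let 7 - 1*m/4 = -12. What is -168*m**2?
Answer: -970368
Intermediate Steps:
m = 76 (m = 28 - 4*(-12) = 28 + 48 = 76)
-168*m**2 = -168*76**2 = -168*5776 = -970368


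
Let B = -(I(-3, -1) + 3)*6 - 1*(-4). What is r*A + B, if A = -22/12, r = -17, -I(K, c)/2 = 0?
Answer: 103/6 ≈ 17.167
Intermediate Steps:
I(K, c) = 0 (I(K, c) = -2*0 = 0)
A = -11/6 (A = -22*1/12 = -11/6 ≈ -1.8333)
B = -14 (B = -(0 + 3)*6 - 1*(-4) = -3*6 + 4 = -1*18 + 4 = -18 + 4 = -14)
r*A + B = -17*(-11/6) - 14 = 187/6 - 14 = 103/6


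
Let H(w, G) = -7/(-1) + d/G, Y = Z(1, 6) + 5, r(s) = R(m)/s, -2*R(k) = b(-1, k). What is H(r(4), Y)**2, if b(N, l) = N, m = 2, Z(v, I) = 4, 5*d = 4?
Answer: 101761/2025 ≈ 50.252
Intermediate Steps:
d = 4/5 (d = (1/5)*4 = 4/5 ≈ 0.80000)
R(k) = 1/2 (R(k) = -1/2*(-1) = 1/2)
r(s) = 1/(2*s)
Y = 9 (Y = 4 + 5 = 9)
H(w, G) = 7 + 4/(5*G) (H(w, G) = -7/(-1) + 4/(5*G) = -7*(-1) + 4/(5*G) = 7 + 4/(5*G))
H(r(4), Y)**2 = (7 + (4/5)/9)**2 = (7 + (4/5)*(1/9))**2 = (7 + 4/45)**2 = (319/45)**2 = 101761/2025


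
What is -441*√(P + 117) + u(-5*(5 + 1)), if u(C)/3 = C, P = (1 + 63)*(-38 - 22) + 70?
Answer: -90 - 441*I*√3653 ≈ -90.0 - 26654.0*I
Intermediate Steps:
P = -3770 (P = 64*(-60) + 70 = -3840 + 70 = -3770)
u(C) = 3*C
-441*√(P + 117) + u(-5*(5 + 1)) = -441*√(-3770 + 117) + 3*(-5*(5 + 1)) = -441*I*√3653 + 3*(-5*6) = -441*I*√3653 + 3*(-30) = -441*I*√3653 - 90 = -90 - 441*I*√3653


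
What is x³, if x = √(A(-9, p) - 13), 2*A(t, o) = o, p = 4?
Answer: -11*I*√11 ≈ -36.483*I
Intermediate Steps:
A(t, o) = o/2
x = I*√11 (x = √((½)*4 - 13) = √(2 - 13) = √(-11) = I*√11 ≈ 3.3166*I)
x³ = (I*√11)³ = -11*I*√11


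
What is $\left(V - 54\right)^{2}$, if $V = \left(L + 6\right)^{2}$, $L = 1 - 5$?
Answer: $2500$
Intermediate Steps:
$L = -4$ ($L = 1 - 5 = -4$)
$V = 4$ ($V = \left(-4 + 6\right)^{2} = 2^{2} = 4$)
$\left(V - 54\right)^{2} = \left(4 - 54\right)^{2} = \left(-50\right)^{2} = 2500$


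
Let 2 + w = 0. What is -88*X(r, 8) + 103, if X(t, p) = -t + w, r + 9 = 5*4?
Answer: 1247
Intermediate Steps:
w = -2 (w = -2 + 0 = -2)
r = 11 (r = -9 + 5*4 = -9 + 20 = 11)
X(t, p) = -2 - t (X(t, p) = -t - 2 = -2 - t)
-88*X(r, 8) + 103 = -88*(-2 - 1*11) + 103 = -88*(-2 - 11) + 103 = -88*(-13) + 103 = 1144 + 103 = 1247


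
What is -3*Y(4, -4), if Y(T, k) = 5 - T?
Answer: -3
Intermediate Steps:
-3*Y(4, -4) = -3*(5 - 1*4) = -3*(5 - 4) = -3*1 = -3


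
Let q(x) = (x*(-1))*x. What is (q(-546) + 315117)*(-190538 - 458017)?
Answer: -11026083555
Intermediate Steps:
q(x) = -x**2 (q(x) = (-x)*x = -x**2)
(q(-546) + 315117)*(-190538 - 458017) = (-1*(-546)**2 + 315117)*(-190538 - 458017) = (-1*298116 + 315117)*(-648555) = (-298116 + 315117)*(-648555) = 17001*(-648555) = -11026083555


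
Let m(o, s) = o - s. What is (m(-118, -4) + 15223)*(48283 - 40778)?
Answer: 113393045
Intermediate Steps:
(m(-118, -4) + 15223)*(48283 - 40778) = ((-118 - 1*(-4)) + 15223)*(48283 - 40778) = ((-118 + 4) + 15223)*7505 = (-114 + 15223)*7505 = 15109*7505 = 113393045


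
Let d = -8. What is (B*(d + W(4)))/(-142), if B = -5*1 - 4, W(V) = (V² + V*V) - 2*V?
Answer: 72/71 ≈ 1.0141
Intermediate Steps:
W(V) = -2*V + 2*V² (W(V) = (V² + V²) - 2*V = 2*V² - 2*V = -2*V + 2*V²)
B = -9 (B = -5 - 4 = -9)
(B*(d + W(4)))/(-142) = -9*(-8 + 2*4*(-1 + 4))/(-142) = -9*(-8 + 2*4*3)*(-1/142) = -9*(-8 + 24)*(-1/142) = -9*16*(-1/142) = -144*(-1/142) = 72/71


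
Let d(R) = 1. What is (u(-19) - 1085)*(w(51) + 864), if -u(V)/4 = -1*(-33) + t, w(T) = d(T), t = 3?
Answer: -1063085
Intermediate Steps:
w(T) = 1
u(V) = -144 (u(V) = -4*(-1*(-33) + 3) = -4*(33 + 3) = -4*36 = -144)
(u(-19) - 1085)*(w(51) + 864) = (-144 - 1085)*(1 + 864) = -1229*865 = -1063085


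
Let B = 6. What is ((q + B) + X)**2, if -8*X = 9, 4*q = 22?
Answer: 6889/64 ≈ 107.64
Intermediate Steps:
q = 11/2 (q = (1/4)*22 = 11/2 ≈ 5.5000)
X = -9/8 (X = -1/8*9 = -9/8 ≈ -1.1250)
((q + B) + X)**2 = ((11/2 + 6) - 9/8)**2 = (23/2 - 9/8)**2 = (83/8)**2 = 6889/64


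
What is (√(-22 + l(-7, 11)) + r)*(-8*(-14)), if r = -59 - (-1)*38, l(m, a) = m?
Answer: -2352 + 112*I*√29 ≈ -2352.0 + 603.14*I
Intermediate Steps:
r = -21 (r = -59 - 1*(-38) = -59 + 38 = -21)
(√(-22 + l(-7, 11)) + r)*(-8*(-14)) = (√(-22 - 7) - 21)*(-8*(-14)) = (√(-29) - 21)*112 = (I*√29 - 21)*112 = (-21 + I*√29)*112 = -2352 + 112*I*√29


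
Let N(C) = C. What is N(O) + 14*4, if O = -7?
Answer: 49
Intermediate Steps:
N(O) + 14*4 = -7 + 14*4 = -7 + 56 = 49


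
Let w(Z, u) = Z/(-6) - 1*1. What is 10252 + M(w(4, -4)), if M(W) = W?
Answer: 30751/3 ≈ 10250.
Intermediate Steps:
w(Z, u) = -1 - Z/6 (w(Z, u) = Z*(-⅙) - 1 = -Z/6 - 1 = -1 - Z/6)
10252 + M(w(4, -4)) = 10252 + (-1 - ⅙*4) = 10252 + (-1 - ⅔) = 10252 - 5/3 = 30751/3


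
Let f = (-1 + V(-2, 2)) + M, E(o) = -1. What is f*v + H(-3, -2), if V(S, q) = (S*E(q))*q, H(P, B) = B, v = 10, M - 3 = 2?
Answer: 78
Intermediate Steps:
M = 5 (M = 3 + 2 = 5)
V(S, q) = -S*q (V(S, q) = (S*(-1))*q = (-S)*q = -S*q)
f = 8 (f = (-1 - 1*(-2)*2) + 5 = (-1 + 4) + 5 = 3 + 5 = 8)
f*v + H(-3, -2) = 8*10 - 2 = 80 - 2 = 78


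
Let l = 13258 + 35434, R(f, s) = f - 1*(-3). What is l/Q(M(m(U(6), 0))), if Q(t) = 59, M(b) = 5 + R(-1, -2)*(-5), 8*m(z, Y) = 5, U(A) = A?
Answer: 48692/59 ≈ 825.29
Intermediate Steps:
R(f, s) = 3 + f (R(f, s) = f + 3 = 3 + f)
m(z, Y) = 5/8 (m(z, Y) = (1/8)*5 = 5/8)
M(b) = -5 (M(b) = 5 + (3 - 1)*(-5) = 5 + 2*(-5) = 5 - 10 = -5)
l = 48692
l/Q(M(m(U(6), 0))) = 48692/59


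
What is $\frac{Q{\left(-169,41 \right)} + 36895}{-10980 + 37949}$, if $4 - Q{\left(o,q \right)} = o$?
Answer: $\frac{37068}{26969} \approx 1.3745$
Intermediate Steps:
$Q{\left(o,q \right)} = 4 - o$
$\frac{Q{\left(-169,41 \right)} + 36895}{-10980 + 37949} = \frac{\left(4 - -169\right) + 36895}{-10980 + 37949} = \frac{\left(4 + 169\right) + 36895}{26969} = \left(173 + 36895\right) \frac{1}{26969} = 37068 \cdot \frac{1}{26969} = \frac{37068}{26969}$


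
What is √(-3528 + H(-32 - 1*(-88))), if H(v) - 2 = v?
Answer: I*√3470 ≈ 58.907*I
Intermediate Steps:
H(v) = 2 + v
√(-3528 + H(-32 - 1*(-88))) = √(-3528 + (2 + (-32 - 1*(-88)))) = √(-3528 + (2 + (-32 + 88))) = √(-3528 + (2 + 56)) = √(-3528 + 58) = √(-3470) = I*√3470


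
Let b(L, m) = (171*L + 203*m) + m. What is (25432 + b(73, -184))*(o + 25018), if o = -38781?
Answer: -5216177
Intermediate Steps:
b(L, m) = 171*L + 204*m
(25432 + b(73, -184))*(o + 25018) = (25432 + (171*73 + 204*(-184)))*(-38781 + 25018) = (25432 + (12483 - 37536))*(-13763) = (25432 - 25053)*(-13763) = 379*(-13763) = -5216177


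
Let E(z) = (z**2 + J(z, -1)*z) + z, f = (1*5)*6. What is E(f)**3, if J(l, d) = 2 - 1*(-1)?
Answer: 1061208000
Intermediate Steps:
f = 30 (f = 5*6 = 30)
J(l, d) = 3 (J(l, d) = 2 + 1 = 3)
E(z) = z**2 + 4*z (E(z) = (z**2 + 3*z) + z = z**2 + 4*z)
E(f)**3 = (30*(4 + 30))**3 = (30*34)**3 = 1020**3 = 1061208000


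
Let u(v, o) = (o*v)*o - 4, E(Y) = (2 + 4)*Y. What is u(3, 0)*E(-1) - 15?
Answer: 9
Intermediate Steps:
E(Y) = 6*Y
u(v, o) = -4 + v*o**2 (u(v, o) = v*o**2 - 4 = -4 + v*o**2)
u(3, 0)*E(-1) - 15 = (-4 + 3*0**2)*(6*(-1)) - 15 = (-4 + 3*0)*(-6) - 15 = (-4 + 0)*(-6) - 15 = -4*(-6) - 15 = 24 - 15 = 9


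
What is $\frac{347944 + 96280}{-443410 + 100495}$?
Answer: $- \frac{444224}{342915} \approx -1.2954$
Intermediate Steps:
$\frac{347944 + 96280}{-443410 + 100495} = \frac{444224}{-342915} = 444224 \left(- \frac{1}{342915}\right) = - \frac{444224}{342915}$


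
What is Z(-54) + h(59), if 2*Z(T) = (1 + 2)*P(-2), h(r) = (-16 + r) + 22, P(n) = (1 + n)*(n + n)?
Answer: 71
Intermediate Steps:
P(n) = 2*n*(1 + n) (P(n) = (1 + n)*(2*n) = 2*n*(1 + n))
h(r) = 6 + r
Z(T) = 6 (Z(T) = ((1 + 2)*(2*(-2)*(1 - 2)))/2 = (3*(2*(-2)*(-1)))/2 = (3*4)/2 = (½)*12 = 6)
Z(-54) + h(59) = 6 + (6 + 59) = 6 + 65 = 71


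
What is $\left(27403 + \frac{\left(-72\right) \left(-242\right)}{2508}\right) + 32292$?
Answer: $\frac{1134337}{19} \approx 59702.0$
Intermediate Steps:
$\left(27403 + \frac{\left(-72\right) \left(-242\right)}{2508}\right) + 32292 = \left(27403 + 17424 \cdot \frac{1}{2508}\right) + 32292 = \left(27403 + \frac{132}{19}\right) + 32292 = \frac{520789}{19} + 32292 = \frac{1134337}{19}$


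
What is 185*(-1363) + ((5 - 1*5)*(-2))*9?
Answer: -252155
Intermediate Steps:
185*(-1363) + ((5 - 1*5)*(-2))*9 = -252155 + ((5 - 5)*(-2))*9 = -252155 + (0*(-2))*9 = -252155 + 0*9 = -252155 + 0 = -252155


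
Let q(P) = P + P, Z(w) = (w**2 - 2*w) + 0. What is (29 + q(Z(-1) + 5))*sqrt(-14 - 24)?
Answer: 45*I*sqrt(38) ≈ 277.4*I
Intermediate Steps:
Z(w) = w**2 - 2*w
q(P) = 2*P
(29 + q(Z(-1) + 5))*sqrt(-14 - 24) = (29 + 2*(-(-2 - 1) + 5))*sqrt(-14 - 24) = (29 + 2*(-1*(-3) + 5))*sqrt(-38) = (29 + 2*(3 + 5))*(I*sqrt(38)) = (29 + 2*8)*(I*sqrt(38)) = (29 + 16)*(I*sqrt(38)) = 45*(I*sqrt(38)) = 45*I*sqrt(38)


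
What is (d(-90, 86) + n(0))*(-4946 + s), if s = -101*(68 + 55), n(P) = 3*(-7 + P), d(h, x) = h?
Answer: 1927959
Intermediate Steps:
n(P) = -21 + 3*P
s = -12423 (s = -101*123 = -12423)
(d(-90, 86) + n(0))*(-4946 + s) = (-90 + (-21 + 3*0))*(-4946 - 12423) = (-90 + (-21 + 0))*(-17369) = (-90 - 21)*(-17369) = -111*(-17369) = 1927959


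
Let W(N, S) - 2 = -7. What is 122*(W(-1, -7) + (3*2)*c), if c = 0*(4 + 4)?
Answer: -610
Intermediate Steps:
c = 0 (c = 0*8 = 0)
W(N, S) = -5 (W(N, S) = 2 - 7 = -5)
122*(W(-1, -7) + (3*2)*c) = 122*(-5 + (3*2)*0) = 122*(-5 + 6*0) = 122*(-5 + 0) = 122*(-5) = -610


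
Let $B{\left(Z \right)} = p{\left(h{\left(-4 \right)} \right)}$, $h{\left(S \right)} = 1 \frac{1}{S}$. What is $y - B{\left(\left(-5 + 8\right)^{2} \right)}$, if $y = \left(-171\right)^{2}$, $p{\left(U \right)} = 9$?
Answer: $29232$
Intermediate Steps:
$h{\left(S \right)} = \frac{1}{S}$
$y = 29241$
$B{\left(Z \right)} = 9$
$y - B{\left(\left(-5 + 8\right)^{2} \right)} = 29241 - 9 = 29232$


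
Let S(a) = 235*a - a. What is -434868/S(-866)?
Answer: 36239/16887 ≈ 2.1460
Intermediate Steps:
S(a) = 234*a
-434868/S(-866) = -434868/(234*(-866)) = -434868/(-202644) = -434868*(-1/202644) = 36239/16887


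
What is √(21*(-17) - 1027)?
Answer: 2*I*√346 ≈ 37.202*I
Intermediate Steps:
√(21*(-17) - 1027) = √(-357 - 1027) = √(-1384) = 2*I*√346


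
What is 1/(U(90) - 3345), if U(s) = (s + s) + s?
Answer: -1/3075 ≈ -0.00032520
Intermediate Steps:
U(s) = 3*s (U(s) = 2*s + s = 3*s)
1/(U(90) - 3345) = 1/(3*90 - 3345) = 1/(270 - 3345) = 1/(-3075) = -1/3075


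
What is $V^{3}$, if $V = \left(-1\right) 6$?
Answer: $-216$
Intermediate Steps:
$V = -6$
$V^{3} = \left(-6\right)^{3} = -216$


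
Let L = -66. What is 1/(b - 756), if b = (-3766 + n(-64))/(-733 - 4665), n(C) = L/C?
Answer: -172736/130467937 ≈ -0.0013240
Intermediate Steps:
n(C) = -66/C
b = 120479/172736 (b = (-3766 - 66/(-64))/(-733 - 4665) = (-3766 - 66*(-1/64))/(-5398) = (-3766 + 33/32)*(-1/5398) = -120479/32*(-1/5398) = 120479/172736 ≈ 0.69747)
1/(b - 756) = 1/(120479/172736 - 756) = 1/(-130467937/172736) = -172736/130467937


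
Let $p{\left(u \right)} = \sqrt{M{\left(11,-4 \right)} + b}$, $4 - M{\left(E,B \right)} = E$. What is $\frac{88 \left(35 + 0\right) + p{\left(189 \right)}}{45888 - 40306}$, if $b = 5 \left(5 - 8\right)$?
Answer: $\frac{1540}{2791} + \frac{i \sqrt{22}}{5582} \approx 0.55177 + 0.00084028 i$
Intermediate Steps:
$b = -15$ ($b = 5 \left(5 - 8\right) = 5 \left(-3\right) = -15$)
$M{\left(E,B \right)} = 4 - E$
$p{\left(u \right)} = i \sqrt{22}$ ($p{\left(u \right)} = \sqrt{\left(4 - 11\right) - 15} = \sqrt{-7 - 15} = \sqrt{-22} = i \sqrt{22}$)
$\frac{88 \left(35 + 0\right) + p{\left(189 \right)}}{45888 - 40306} = \frac{88 \left(35 + 0\right) + i \sqrt{22}}{45888 - 40306} = \frac{88 \cdot 35 + i \sqrt{22}}{5582} = \left(3080 + i \sqrt{22}\right) \frac{1}{5582} = \frac{1540}{2791} + \frac{i \sqrt{22}}{5582}$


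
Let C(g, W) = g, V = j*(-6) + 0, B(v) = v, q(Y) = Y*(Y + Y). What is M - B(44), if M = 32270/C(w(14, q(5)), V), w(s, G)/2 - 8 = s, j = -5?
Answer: 15167/22 ≈ 689.41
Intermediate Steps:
q(Y) = 2*Y² (q(Y) = Y*(2*Y) = 2*Y²)
w(s, G) = 16 + 2*s
V = 30 (V = -5*(-6) + 0 = 30 + 0 = 30)
M = 16135/22 (M = 32270/(16 + 2*14) = 32270/(16 + 28) = 32270/44 = 32270*(1/44) = 16135/22 ≈ 733.41)
M - B(44) = 16135/22 - 1*44 = 16135/22 - 44 = 15167/22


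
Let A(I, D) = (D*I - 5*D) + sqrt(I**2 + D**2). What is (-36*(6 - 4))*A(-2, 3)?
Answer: 1512 - 72*sqrt(13) ≈ 1252.4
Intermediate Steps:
A(I, D) = sqrt(D**2 + I**2) - 5*D + D*I (A(I, D) = (-5*D + D*I) + sqrt(D**2 + I**2) = sqrt(D**2 + I**2) - 5*D + D*I)
(-36*(6 - 4))*A(-2, 3) = (-36*(6 - 4))*(sqrt(3**2 + (-2)**2) - 5*3 + 3*(-2)) = (-36*2)*(sqrt(9 + 4) - 15 - 6) = -72*(sqrt(13) - 15 - 6) = -72*(-21 + sqrt(13)) = 1512 - 72*sqrt(13)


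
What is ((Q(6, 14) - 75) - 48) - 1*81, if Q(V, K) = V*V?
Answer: -168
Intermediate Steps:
Q(V, K) = V²
((Q(6, 14) - 75) - 48) - 1*81 = ((6² - 75) - 48) - 1*81 = ((36 - 75) - 48) - 81 = (-39 - 48) - 81 = -87 - 81 = -168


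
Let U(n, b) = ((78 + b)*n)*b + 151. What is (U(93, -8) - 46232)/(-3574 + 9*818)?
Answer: -98161/3788 ≈ -25.914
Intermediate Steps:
U(n, b) = 151 + b*n*(78 + b) (U(n, b) = (n*(78 + b))*b + 151 = b*n*(78 + b) + 151 = 151 + b*n*(78 + b))
(U(93, -8) - 46232)/(-3574 + 9*818) = ((151 + 93*(-8)**2 + 78*(-8)*93) - 46232)/(-3574 + 9*818) = ((151 + 93*64 - 58032) - 46232)/(-3574 + 7362) = ((151 + 5952 - 58032) - 46232)/3788 = (-51929 - 46232)*(1/3788) = -98161*1/3788 = -98161/3788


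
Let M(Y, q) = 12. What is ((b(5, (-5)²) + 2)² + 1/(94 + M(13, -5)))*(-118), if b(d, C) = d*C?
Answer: -100870825/53 ≈ -1.9032e+6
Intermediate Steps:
b(d, C) = C*d
((b(5, (-5)²) + 2)² + 1/(94 + M(13, -5)))*(-118) = (((-5)²*5 + 2)² + 1/(94 + 12))*(-118) = ((25*5 + 2)² + 1/106)*(-118) = ((125 + 2)² + 1/106)*(-118) = (127² + 1/106)*(-118) = (16129 + 1/106)*(-118) = (1709675/106)*(-118) = -100870825/53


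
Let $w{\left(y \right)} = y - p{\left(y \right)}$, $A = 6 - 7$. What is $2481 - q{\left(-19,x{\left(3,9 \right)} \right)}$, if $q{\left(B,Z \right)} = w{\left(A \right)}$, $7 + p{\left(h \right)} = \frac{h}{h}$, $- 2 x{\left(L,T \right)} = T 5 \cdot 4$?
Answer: $2476$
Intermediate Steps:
$x{\left(L,T \right)} = - 10 T$ ($x{\left(L,T \right)} = - \frac{T 5 \cdot 4}{2} = - \frac{5 T 4}{2} = - \frac{20 T}{2} = - 10 T$)
$A = -1$ ($A = 6 - 7 = -1$)
$p{\left(h \right)} = -6$ ($p{\left(h \right)} = -7 + \frac{h}{h} = -7 + 1 = -6$)
$w{\left(y \right)} = 6 + y$ ($w{\left(y \right)} = y - -6 = y + 6 = 6 + y$)
$q{\left(B,Z \right)} = 5$ ($q{\left(B,Z \right)} = 6 - 1 = 5$)
$2481 - q{\left(-19,x{\left(3,9 \right)} \right)} = 2481 - 5 = 2476$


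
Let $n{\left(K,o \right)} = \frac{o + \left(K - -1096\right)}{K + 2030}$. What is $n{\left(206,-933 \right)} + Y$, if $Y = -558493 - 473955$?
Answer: $- \frac{2308553359}{2236} \approx -1.0324 \cdot 10^{6}$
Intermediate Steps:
$n{\left(K,o \right)} = \frac{1096 + K + o}{2030 + K}$ ($n{\left(K,o \right)} = \frac{o + \left(K + 1096\right)}{2030 + K} = \frac{o + \left(1096 + K\right)}{2030 + K} = \frac{1096 + K + o}{2030 + K}$)
$Y = -1032448$
$n{\left(206,-933 \right)} + Y = \frac{1096 + 206 - 933}{2030 + 206} - 1032448 = \frac{1}{2236} \cdot 369 - 1032448 = \frac{369}{2236} - 1032448 = - \frac{2308553359}{2236}$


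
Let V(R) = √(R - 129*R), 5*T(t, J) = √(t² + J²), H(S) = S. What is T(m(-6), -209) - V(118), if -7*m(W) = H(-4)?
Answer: 13*√12665/35 - 16*I*√59 ≈ 41.8 - 122.9*I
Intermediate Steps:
m(W) = 4/7 (m(W) = -⅐*(-4) = 4/7)
T(t, J) = √(J² + t²)/5 (T(t, J) = √(t² + J²)/5 = √(J² + t²)/5)
V(R) = 8*√2*√(-R) (V(R) = √(-128*R) = 8*√2*√(-R))
T(m(-6), -209) - V(118) = √((-209)² + (4/7)²)/5 - 8*√2*√(-1*118) = √(43681 + 16/49)/5 - 8*√2*√(-118) = √(2140385/49)/5 - 8*√2*I*√118 = (13*√12665/7)/5 - 16*I*√59 = 13*√12665/35 - 16*I*√59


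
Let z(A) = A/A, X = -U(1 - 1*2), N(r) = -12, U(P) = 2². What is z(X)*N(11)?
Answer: -12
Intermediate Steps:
U(P) = 4
X = -4 (X = -1*4 = -4)
z(A) = 1
z(X)*N(11) = 1*(-12) = -12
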